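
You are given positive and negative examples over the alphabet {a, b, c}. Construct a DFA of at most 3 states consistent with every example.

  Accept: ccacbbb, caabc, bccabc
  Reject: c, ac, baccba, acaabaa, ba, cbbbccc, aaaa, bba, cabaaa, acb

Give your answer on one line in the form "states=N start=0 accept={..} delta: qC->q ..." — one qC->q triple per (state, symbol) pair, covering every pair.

states=3 start=0 accept={2} delta: 0a->0 0b->0 0c->1 1a->1 1b->1 1c->2 2a->1 2b->2 2c->0

Fold the examples into a partial DFA from state 0: repeatedly fix the first undefined (state, symbol) met by the shortest-then-alphabetical prefix, trying targets in increasing order and rejecting any under which an Accept and a Reject string meet in one state with the same remainder; add a state when all current targets are rejected. Accepting states are where Accept strings end.
a: 0a undefined. 0a->0: ok.
b: 0b undefined. 0b->0: ok.
c: 0c undefined. 0c->0: no, ccacbbb/c meet in 0. Open state 1: 0c->1.
ca: 1a undefined. 1a->0: no, caabc/c meet in 1. 1a->1: ok.
cb: 1b undefined. 1b->0: no, caabc/c meet in 1. 1b->1: ok.
cc: 1c undefined. 1c->0: no, ccacbbb/c meet in 1. 1c->1: no, ccacbbb/c meet in 1. Open state 2: 1c->2.
cca: 2a undefined. 2a->0: no, ccacbbb/c meet in 1. 2a->1: ok.
baccb: 2b undefined. 2b->0: no, ccacbbb/baccba meet in 0. 2b->1: no, ccacbbb/c meet in 1. 2b->2: ok.
cbbbcc: 2c undefined. 2c->0: ok.
All examples now run through 3 states with every (state, symbol) defined. Accept strings end in {2}, Reject strings end in {0,1}; accept={2}.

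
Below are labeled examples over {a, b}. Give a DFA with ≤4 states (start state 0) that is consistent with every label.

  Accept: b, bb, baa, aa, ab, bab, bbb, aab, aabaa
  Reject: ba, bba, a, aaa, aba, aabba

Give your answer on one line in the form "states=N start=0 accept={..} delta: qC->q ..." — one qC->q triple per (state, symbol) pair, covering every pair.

states=2 start=0 accept={0} delta: 0a->1 0b->0 1a->0 1b->0

Grow the machine one transition at a time. Run the examples from 0; the earliest place one falls off (shortest prefix, ties alphabetical) gets sent to the lowest-numbered state that keeps every Accept/Reject pair distinguishable — a pair clashes when both reach the same state with identical unread suffix — and to a fresh state only if none does.
a: 0a undefined. 0a->0: no, aa/a meet in 0. Open state 1: 0a->1.
b: 0b undefined. 0b->0: ok.
aa: 1a undefined. 1a->0: ok.
ab: 1b undefined. 1b->0: ok.
All examples now run through 2 states with every (state, symbol) defined. Accept strings end in {0}, Reject strings end in {1}; accept={0}.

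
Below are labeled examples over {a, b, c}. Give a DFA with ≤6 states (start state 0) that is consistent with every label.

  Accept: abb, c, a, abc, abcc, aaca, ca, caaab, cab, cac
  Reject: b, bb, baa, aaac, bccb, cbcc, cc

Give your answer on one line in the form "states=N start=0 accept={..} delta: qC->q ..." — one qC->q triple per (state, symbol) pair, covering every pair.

states=4 start=0 accept={1,2,3} delta: 0a->1 0b->0 0c->2 1a->0 1b->3 1c->0 2a->3 2b->0 2c->0 3a->0 3b->1 3c->3

Fold the examples into a partial DFA from state 0: repeatedly fix the first undefined (state, symbol) met by the shortest-then-alphabetical prefix, trying targets in increasing order and rejecting any under which an Accept and a Reject string meet in one state with the same remainder; add a state when all current targets are rejected. Accepting states are where Accept strings end.
a: 0a undefined. 0a->0: no, abb/bb meet in 0 with "bb" left. Open state 1: 0a->1.
b: 0b undefined. 0b->0: ok.
c: 0c undefined. 0c->0: no, c/b meet in 0. 0c->1: no, abcc/cbcc meet in 1 with "bcc" left. Open state 2: 0c->2.
aa: 1a undefined. 1a->0: ok.
ab: 1b undefined. 1b->0: no, abb/b meet in 0. 1b->1: no, abc/aaac meet in 1 with "c" left. 1b->2: no, abc/cc meet in 2 with "c" left. Open state 3: 1b->3.
ca: 2a undefined. 2a->0: no, aaca/b meet in 0. 2a->1: no, cac/aaac meet in 1 with "c" left. 2a->2: no, cac/cc meet in 2 with "c" left. 2a->3: ok.
cb: 2b undefined. 2b->0: ok.
cc: 2c undefined. 2c->0: ok.
abb: 3b undefined. 3b->0: no, abb/b meet in 0. 3b->1: ok.
abc: 3c undefined. 3c->0: no, abc/b meet in 0. 3c->1: no, abcc/aaac meet in 1 with "c" left. 3c->2: no, abcc/b meet in 0. 3c->3: ok.
caa: 3a undefined. 3a->0: ok.
aaac: 1c undefined. 1c->0: ok.
All examples now run through 4 states with every (state, symbol) defined. Accept strings end in {1,2,3}, Reject strings end in {0}; accept={1,2,3}.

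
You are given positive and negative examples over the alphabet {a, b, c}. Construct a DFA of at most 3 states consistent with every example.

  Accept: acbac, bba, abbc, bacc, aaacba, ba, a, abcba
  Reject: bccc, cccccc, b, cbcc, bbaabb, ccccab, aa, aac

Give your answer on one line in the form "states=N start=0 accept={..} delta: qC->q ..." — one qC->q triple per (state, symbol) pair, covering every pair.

Fold the examples into a partial DFA from state 0: repeatedly fix the first undefined (state, symbol) met by the shortest-then-alphabetical prefix, trying targets in increasing order and rejecting any under which an Accept and a Reject string meet in one state with the same remainder; add a state when all current targets are rejected. Accepting states are where Accept strings end.
a: 0a undefined. 0a->0: no, a/aa meet in 0. Open state 1: 0a->1.
b: 0b undefined. 0b->0: ok.
c: 0c undefined. 0c->0: ok.
aa: 1a undefined. 1a->0: ok.
ab: 1b undefined. 1b->0: no, abbc/bccc meet in 0. 1b->1: no, bba/ccccab meet in 1. Open state 2: 1b->2.
ac: 1c undefined. 1c->0: no, acbac/bccc meet in 0. 1c->1: ok.
abb: 2b undefined. 2b->0: no, abbc/bccc meet in 0. 2b->1: ok.
abc: 2c undefined. 2c->0: ok.
acba: 2a undefined. 2a->0: no, acbac/bccc meet in 0. 2a->1: ok.
All examples now run through 3 states with every (state, symbol) defined. Accept strings end in {1}, Reject strings end in {0,2}; accept={1}.

states=3 start=0 accept={1} delta: 0a->1 0b->0 0c->0 1a->0 1b->2 1c->1 2a->1 2b->1 2c->0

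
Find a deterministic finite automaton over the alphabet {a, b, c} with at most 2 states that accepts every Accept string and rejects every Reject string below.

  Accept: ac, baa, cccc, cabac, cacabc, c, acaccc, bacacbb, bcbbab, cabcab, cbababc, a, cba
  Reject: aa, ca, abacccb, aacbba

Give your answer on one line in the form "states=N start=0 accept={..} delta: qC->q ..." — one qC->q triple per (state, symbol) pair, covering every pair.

states=2 start=0 accept={1} delta: 0a->1 0b->1 0c->1 1a->0 1b->0 1c->1

State merging on the prefix tree: take the shortest (then alphabetical) example prefix whose next move is undefined and point that move at state 0, else 1, else 2, ...; a target is out if some Accept/Reject pair would then sit in one state with the same input left (inseparable). If every existing state is out, open a new one.
a: 0a undefined. 0a->0: no, a/aa meet in 0. Open state 1: 0a->1.
b: 0b undefined. 0b->0: no, baa/aa meet in 1 with "a" left. 0b->1: ok.
c: 0c undefined. 0c->0: no, a/ca meet in 1. 0c->1: ok.
aa: 1a undefined. 1a->0: ok.
ab: 1b undefined. 1b->0: ok.
ac: 1c undefined. 1c->0: no, ac/aa meet in 0. 1c->1: ok.
All examples now run through 2 states with every (state, symbol) defined. Accept strings end in {1}, Reject strings end in {0}; accept={1}.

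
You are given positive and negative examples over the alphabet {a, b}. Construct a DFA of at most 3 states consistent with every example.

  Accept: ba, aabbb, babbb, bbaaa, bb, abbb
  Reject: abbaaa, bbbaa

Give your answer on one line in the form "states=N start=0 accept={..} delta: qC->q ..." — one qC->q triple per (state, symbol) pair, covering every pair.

State merging on the prefix tree: take the shortest (then alphabetical) example prefix whose next move is undefined and point that move at state 0, else 1, else 2, ...; a target is out if some Accept/Reject pair would then sit in one state with the same input left (inseparable). If every existing state is out, open a new one.
a: 0a undefined. 0a->0: no, bbaaa/abbaaa meet in 0 with "bbaaa" left. Open state 1: 0a->1.
b: 0b undefined. 0b->0: ok.
aa: 1a undefined. 1a->0: no, aabbb/bbbaa meet in 0. 1a->1: no, ba/bbbaa meet in 1. Open state 2: 1a->2.
ab: 1b undefined. 1b->0: no, bbaaa/abbaaa meet in 2 with "a" left. 1b->1: ok.
aab: 2b undefined. 2b->0: ok.
abbaa: 2a undefined. 2a->0: no, ba/abbaaa meet in 1. 2a->1: ok.
All examples now run through 3 states with every (state, symbol) defined. Accept strings end in {0,1}, Reject strings end in {2}; accept={0,1}.

states=3 start=0 accept={0,1} delta: 0a->1 0b->0 1a->2 1b->1 2a->1 2b->0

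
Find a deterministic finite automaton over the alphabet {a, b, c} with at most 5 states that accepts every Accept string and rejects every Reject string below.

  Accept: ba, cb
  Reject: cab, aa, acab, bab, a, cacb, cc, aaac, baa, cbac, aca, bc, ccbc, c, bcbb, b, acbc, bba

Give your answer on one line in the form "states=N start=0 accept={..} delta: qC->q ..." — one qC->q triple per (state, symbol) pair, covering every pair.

State merging on the prefix tree: take the shortest (then alphabetical) example prefix whose next move is undefined and point that move at state 0, else 1, else 2, ...; a target is out if some Accept/Reject pair would then sit in one state with the same input left (inseparable). If every existing state is out, open a new one.
a: 0a undefined. 0a->0: ok.
b: 0b undefined. 0b->0: no, ba/aa meet in 0. Open state 1: 0b->1.
c: 0c undefined. 0c->0: no, cb/cab meet in 1. 0c->1: no, ba/aca meet in 1 with "a" left. Open state 2: 0c->2.
ba: 1a undefined. 1a->0: no, ba/aa meet in 0. 1a->1: no, ba/baa meet in 1. 1a->2: no, ba/aaac meet in 2. Open state 3: 1a->3.
bb: 1b undefined. 1b->0: ok.
bc: 1c undefined. 1c->0: ok.
ca: 2a undefined. 2a->0: no, cb/cacb meet in 2 with "b" left. 2a->1: ok.
cb: 2b undefined. 2b->0: no, cb/cab meet in 0. 2b->1: no, cb/cacb meet in 1. 2b->2: no, cb/aaac meet in 2. 2b->3: ok.
cc: 2c undefined. 2c->0: ok.
baa: 3a undefined. 3a->0: ok.
bab: 3b undefined. 3b->0: ok.
acbc: 3c undefined. 3c->0: ok.
All examples now run through 4 states with every (state, symbol) defined. Accept strings end in {3}, Reject strings end in {0,1,2}; accept={3}.

states=4 start=0 accept={3} delta: 0a->0 0b->1 0c->2 1a->3 1b->0 1c->0 2a->1 2b->3 2c->0 3a->0 3b->0 3c->0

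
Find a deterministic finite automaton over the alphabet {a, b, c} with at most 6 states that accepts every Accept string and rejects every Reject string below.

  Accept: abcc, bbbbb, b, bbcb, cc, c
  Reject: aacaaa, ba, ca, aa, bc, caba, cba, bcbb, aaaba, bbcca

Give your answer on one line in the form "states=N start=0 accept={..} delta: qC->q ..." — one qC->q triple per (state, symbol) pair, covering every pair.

states=3 start=0 accept={1,2} delta: 0a->0 0b->1 0c->2 1a->0 1b->0 1c->0 2a->0 2b->1 2c->1

State merging on the prefix tree: take the shortest (then alphabetical) example prefix whose next move is undefined and point that move at state 0, else 1, else 2, ...; a target is out if some Accept/Reject pair would then sit in one state with the same input left (inseparable). If every existing state is out, open a new one.
a: 0a undefined. 0a->0: ok.
b: 0b undefined. 0b->0: no, bbbbb/ba meet in 0. Open state 1: 0b->1.
c: 0c undefined. 0c->0: no, cc/aacaaa meet in 0. 0c->1: no, cc/bc meet in 1 with "c" left. Open state 2: 0c->2.
ba: 1a undefined. 1a->0: ok.
bb: 1b undefined. 1b->0: ok.
bc: 1c undefined. 1c->0: ok.
ca: 2a undefined. 2a->0: ok.
cb: 2b undefined. 2b->0: no, bbcb/aacaaa meet in 0. 2b->1: ok.
cc: 2c undefined. 2c->0: no, cc/aacaaa meet in 0. 2c->1: ok.
All examples now run through 3 states with every (state, symbol) defined. Accept strings end in {1,2}, Reject strings end in {0}; accept={1,2}.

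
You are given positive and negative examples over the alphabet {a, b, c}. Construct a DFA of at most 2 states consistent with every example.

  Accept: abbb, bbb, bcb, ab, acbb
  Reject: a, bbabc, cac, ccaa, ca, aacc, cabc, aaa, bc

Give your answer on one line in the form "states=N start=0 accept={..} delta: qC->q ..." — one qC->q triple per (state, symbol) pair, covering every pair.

states=2 start=0 accept={1} delta: 0a->0 0b->1 0c->0 1a->0 1b->1 1c->0

Fold the examples into a partial DFA from state 0: repeatedly fix the first undefined (state, symbol) met by the shortest-then-alphabetical prefix, trying targets in increasing order and rejecting any under which an Accept and a Reject string meet in one state with the same remainder; add a state when all current targets are rejected. Accepting states are where Accept strings end.
a: 0a undefined. 0a->0: ok.
b: 0b undefined. 0b->0: no, abbb/a meet in 0. Open state 1: 0b->1.
c: 0c undefined. 0c->0: ok.
bb: 1b undefined. 1b->0: no, acbb/a meet in 0. 1b->1: ok.
bc: 1c undefined. 1c->0: ok.
bba: 1a undefined. 1a->0: ok.
All examples now run through 2 states with every (state, symbol) defined. Accept strings end in {1}, Reject strings end in {0}; accept={1}.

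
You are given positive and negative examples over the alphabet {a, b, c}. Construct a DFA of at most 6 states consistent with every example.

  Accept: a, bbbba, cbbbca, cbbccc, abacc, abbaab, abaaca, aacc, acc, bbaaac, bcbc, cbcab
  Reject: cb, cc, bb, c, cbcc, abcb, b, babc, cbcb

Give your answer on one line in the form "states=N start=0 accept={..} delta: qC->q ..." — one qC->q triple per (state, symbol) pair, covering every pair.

Grow the machine one transition at a time. Run the examples from 0; the earliest place one falls off (shortest prefix, ties alphabetical) gets sent to the lowest-numbered state that keeps every Accept/Reject pair distinguishable — a pair clashes when both reach the same state with identical unread suffix — and to a fresh state only if none does.
a: 0a undefined. 0a->0: no, aacc/cc meet in 0 with "cc" left. Open state 1: 0a->1.
b: 0b undefined. 0b->0: ok.
c: 0c undefined. 0c->0: no, cbbccc/cb meet in 0. 0c->1: no, a/c meet in 1. Open state 2: 0c->2.
aa: 1a undefined. 1a->0: no, aacc/cc meet in 2 with "c" left. 1a->1: ok.
ab: 1b undefined. 1b->0: no, abbaab/bb meet in 0. 1b->1: no, bbaaac/babc meet in 1 with "c" left. 1b->2: ok.
ac: 1c undefined. 1c->0: no, aacc/c meet in 2. 1c->1: ok.
cb: 2b undefined. 2b->0: no, abbaab/c meet in 2. 2b->1: no, a/cb meet in 1. 2b->2: no, bcbc/cc meet in 2 with "c" left. Open state 3: 2b->3.
cc: 2c undefined. 2c->0: ok.
aba: 2a undefined. 2a->0: no, abacc/cc meet in 0. 2a->1: ok.
cbb: 3b undefined. 3b->0: no, cbbccc/c meet in 2. 3b->1: ok.
cbc: 3c undefined. 3c->0: no, bcbc/cc meet in 0. 3c->1: no, a/cbcc meet in 1. 3c->2: no, bcbc/c meet in 2. 3c->3: no, a/cbcb meet in 1. Open state 4: 3c->4.
abba: 3a undefined. 3a->0: no, abbaab/c meet in 2. 3a->1: no, abbaab/c meet in 2. 3a->2: no, abbaab/c meet in 2. 3a->3: ok.
cbca: 4a undefined. 4a->0: no, cbcab/cc meet in 0. 4a->1: no, cbcab/c meet in 2. 4a->2: no, cbcab/cb meet in 3. 4a->3: ok.
cbcb: 4b undefined. 4b->0: ok.
cbcc: 4c undefined. 4c->0: ok.
All examples now run through 5 states with every (state, symbol) defined. Accept strings end in {1,4}, Reject strings end in {0,2,3}; accept={1,4}.

states=5 start=0 accept={1,4} delta: 0a->1 0b->0 0c->2 1a->1 1b->2 1c->1 2a->1 2b->3 2c->0 3a->3 3b->1 3c->4 4a->3 4b->0 4c->0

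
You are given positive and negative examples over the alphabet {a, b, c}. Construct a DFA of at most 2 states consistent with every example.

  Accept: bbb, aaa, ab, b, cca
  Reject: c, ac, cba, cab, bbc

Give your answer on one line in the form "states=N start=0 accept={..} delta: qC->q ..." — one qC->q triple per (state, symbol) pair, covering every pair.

states=2 start=0 accept={0} delta: 0a->0 0b->0 0c->1 1a->1 1b->1 1c->0

State merging on the prefix tree: take the shortest (then alphabetical) example prefix whose next move is undefined and point that move at state 0, else 1, else 2, ...; a target is out if some Accept/Reject pair would then sit in one state with the same input left (inseparable). If every existing state is out, open a new one.
a: 0a undefined. 0a->0: ok.
b: 0b undefined. 0b->0: ok.
c: 0c undefined. 0c->0: no, bbb/c meet in 0. Open state 1: 0c->1.
ca: 1a undefined. 1a->0: no, bbb/cab meet in 0. 1a->1: ok.
cb: 1b undefined. 1b->0: no, bbb/cba meet in 0. 1b->1: ok.
cc: 1c undefined. 1c->0: ok.
All examples now run through 2 states with every (state, symbol) defined. Accept strings end in {0}, Reject strings end in {1}; accept={0}.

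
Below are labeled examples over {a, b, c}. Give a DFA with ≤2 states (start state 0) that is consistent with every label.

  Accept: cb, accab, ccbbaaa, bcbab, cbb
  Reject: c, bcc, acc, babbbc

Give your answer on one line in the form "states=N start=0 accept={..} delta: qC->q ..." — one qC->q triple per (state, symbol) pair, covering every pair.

states=2 start=0 accept={0} delta: 0a->0 0b->0 0c->1 1a->0 1b->0 1c->1

Grow the machine one transition at a time. Run the examples from 0; the earliest place one falls off (shortest prefix, ties alphabetical) gets sent to the lowest-numbered state that keeps every Accept/Reject pair distinguishable — a pair clashes when both reach the same state with identical unread suffix — and to a fresh state only if none does.
a: 0a undefined. 0a->0: ok.
b: 0b undefined. 0b->0: ok.
c: 0c undefined. 0c->0: no, cb/c meet in 0. Open state 1: 0c->1.
cb: 1b undefined. 1b->0: ok.
cc: 1c undefined. 1c->0: no, cb/bcc meet in 0. 1c->1: ok.
acca: 1a undefined. 1a->0: ok.
All examples now run through 2 states with every (state, symbol) defined. Accept strings end in {0}, Reject strings end in {1}; accept={0}.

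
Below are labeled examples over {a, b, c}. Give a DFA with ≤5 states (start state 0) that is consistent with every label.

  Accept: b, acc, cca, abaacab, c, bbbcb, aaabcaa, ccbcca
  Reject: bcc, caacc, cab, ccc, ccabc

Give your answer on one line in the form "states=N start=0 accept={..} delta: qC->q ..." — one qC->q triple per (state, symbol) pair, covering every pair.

states=3 start=0 accept={1,2} delta: 0a->0 0b->1 0c->1 1a->1 1b->0 1c->2 2a->2 2b->2 2c->0

Grow the machine one transition at a time. Run the examples from 0; the earliest place one falls off (shortest prefix, ties alphabetical) gets sent to the lowest-numbered state that keeps every Accept/Reject pair distinguishable — a pair clashes when both reach the same state with identical unread suffix — and to a fresh state only if none does.
a: 0a undefined. 0a->0: ok.
b: 0b undefined. 0b->0: no, acc/bcc meet in 0 with "cc" left. Open state 1: 0b->1.
c: 0c undefined. 0c->0: no, b/cab meet in 1. 0c->1: ok.
bb: 1b undefined. 1b->0: ok.
bc: 1c undefined. 1c->0: no, b/bcc meet in 1. 1c->1: no, b/bcc meet in 1. Open state 2: 1c->2.
ca: 1a undefined. 1a->0: no, b/cab meet in 1. 1a->1: ok.
bcc: 2c undefined. 2c->0: ok.
cca: 2a undefined. 2a->0: no, acc/ccabc meet in 2. 2a->1: no, b/ccabc meet in 1. 2a->2: ok.
ccb: 2b undefined. 2b->0: no, b/ccabc meet in 1. 2b->1: no, acc/ccabc meet in 2. 2b->2: ok.
All examples now run through 3 states with every (state, symbol) defined. Accept strings end in {1,2}, Reject strings end in {0}; accept={1,2}.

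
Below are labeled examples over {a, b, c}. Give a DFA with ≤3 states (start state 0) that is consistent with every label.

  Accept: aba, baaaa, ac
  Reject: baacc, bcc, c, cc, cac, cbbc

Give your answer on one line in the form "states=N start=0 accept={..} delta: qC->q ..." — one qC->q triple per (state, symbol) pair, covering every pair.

Grow the machine one transition at a time. Run the examples from 0; the earliest place one falls off (shortest prefix, ties alphabetical) gets sent to the lowest-numbered state that keeps every Accept/Reject pair distinguishable — a pair clashes when both reach the same state with identical unread suffix — and to a fresh state only if none does.
a: 0a undefined. 0a->0: no, ac/c meet in 0 with "c" left. Open state 1: 0a->1.
b: 0b undefined. 0b->0: ok.
c: 0c undefined. 0c->0: no, ac/cac meet in 1 with "c" left. 0c->1: no, ac/bcc meet in 1 with "c" left. Open state 2: 0c->2.
ab: 1b undefined. 1b->0: ok.
ac: 1c undefined. 1c->0: ok.
ca: 2a undefined. 2a->0: ok.
cb: 2b undefined. 2b->0: ok.
cc: 2c undefined. 2c->0: no, ac/bcc meet in 0. 2c->1: no, aba/bcc meet in 1. 2c->2: ok.
baa: 1a undefined. 1a->0: ok.
All examples now run through 3 states with every (state, symbol) defined. Accept strings end in {0,1}, Reject strings end in {2}; accept={0,1}.

states=3 start=0 accept={0,1} delta: 0a->1 0b->0 0c->2 1a->0 1b->0 1c->0 2a->0 2b->0 2c->2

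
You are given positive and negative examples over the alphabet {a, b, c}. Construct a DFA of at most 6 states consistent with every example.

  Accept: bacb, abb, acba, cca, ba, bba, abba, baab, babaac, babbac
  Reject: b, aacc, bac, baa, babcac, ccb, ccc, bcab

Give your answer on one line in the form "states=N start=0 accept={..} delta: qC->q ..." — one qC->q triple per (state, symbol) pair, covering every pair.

State merging on the prefix tree: take the shortest (then alphabetical) example prefix whose next move is undefined and point that move at state 0, else 1, else 2, ...; a target is out if some Accept/Reject pair would then sit in one state with the same input left (inseparable). If every existing state is out, open a new one.
a: 0a undefined. 0a->0: ok.
b: 0b undefined. 0b->0: no, abb/b meet in 0. Open state 1: 0b->1.
c: 0c undefined. 0c->0: no, cca/aacc meet in 0. 0c->1: ok.
ba: 1a undefined. 1a->0: no, ba/baa meet in 0. 1a->1: no, bacb/ccb meet in 1 with "cb" left. Open state 2: 1a->2.
bb: 1b undefined. 1b->0: ok.
bc: 1c undefined. 1c->0: no, abb/aacc meet in 0. 1c->1: no, abb/ccb meet in 0. 1c->2: no, cca/baa meet in 2 with "a" left. Open state 3: 1c->3.
baa: 2a undefined. 2a->0: no, abb/baa meet in 0. 2a->1: ok.
bab: 2b undefined. 2b->0: no, babaac/b meet in 1. 2b->1: no, babaac/aacc meet in 3. 2b->2: no, babaac/bac meet in 2 with "c" left. 2b->3: ok.
bac: 2c undefined. 2c->0: no, bacb/b meet in 1. 2c->1: ok.
bca: 3a undefined. 3a->0: no, babaac/b meet in 1. 3a->1: no, bacb/bcab meet in 0. 3a->2: no, babaac/aacc meet in 3. 3a->3: no, cca/aacc meet in 3. Open state 4: 3a->4.
ccb: 3b undefined. 3b->0: no, bacb/ccb meet in 0. 3b->1: no, babbac/b meet in 1. 3b->2: no, ba/ccb meet in 2. 3b->3: ok.
ccc: 3c undefined. 3c->0: no, bacb/ccc meet in 0. 3c->1: ok.
bcab: 4b undefined. 4b->0: no, bacb/bcab meet in 0. 4b->1: ok.
babaa: 4a undefined. 4a->0: no, babaac/b meet in 1. 4a->1: no, babaac/aacc meet in 3. 4a->2: no, babaac/b meet in 1. 4a->3: no, babaac/b meet in 1. 4a->4: ok.
babaac: 4c undefined. 4c->0: ok.
All examples now run through 5 states with every (state, symbol) defined. Accept strings end in {0,2,4}, Reject strings end in {1,3}; accept={0,2,4}.

states=5 start=0 accept={0,2,4} delta: 0a->0 0b->1 0c->1 1a->2 1b->0 1c->3 2a->1 2b->3 2c->1 3a->4 3b->3 3c->1 4a->4 4b->1 4c->0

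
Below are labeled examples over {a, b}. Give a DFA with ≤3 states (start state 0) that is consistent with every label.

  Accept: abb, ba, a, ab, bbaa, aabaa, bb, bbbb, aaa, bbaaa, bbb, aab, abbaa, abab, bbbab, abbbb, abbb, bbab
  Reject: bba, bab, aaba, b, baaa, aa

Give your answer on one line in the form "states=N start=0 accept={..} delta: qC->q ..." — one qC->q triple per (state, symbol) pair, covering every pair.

states=3 start=0 accept={0,1} delta: 0a->1 0b->2 1a->2 1b->1 2a->0 2b->1

State merging on the prefix tree: take the shortest (then alphabetical) example prefix whose next move is undefined and point that move at state 0, else 1, else 2, ...; a target is out if some Accept/Reject pair would then sit in one state with the same input left (inseparable). If every existing state is out, open a new one.
a: 0a undefined. 0a->0: no, ba/aaba meet in 0 with "ba" left. Open state 1: 0a->1.
b: 0b undefined. 0b->0: no, ba/bba meet in 1. 0b->1: no, ba/aa meet in 1 with "a" left. Open state 2: 0b->2.
aa: 1a undefined. 1a->0: no, ba/aaba meet in 2 with "a" left. 1a->1: no, a/aa meet in 1. 1a->2: ok.
ab: 1b undefined. 1b->0: no, abb/b meet in 2. 1b->1: ok.
ba: 2a undefined. 2a->0: ok.
bb: 2b undefined. 2b->0: no, abb/bba meet in 1. 2b->1: ok.
All examples now run through 3 states with every (state, symbol) defined. Accept strings end in {0,1}, Reject strings end in {2}; accept={0,1}.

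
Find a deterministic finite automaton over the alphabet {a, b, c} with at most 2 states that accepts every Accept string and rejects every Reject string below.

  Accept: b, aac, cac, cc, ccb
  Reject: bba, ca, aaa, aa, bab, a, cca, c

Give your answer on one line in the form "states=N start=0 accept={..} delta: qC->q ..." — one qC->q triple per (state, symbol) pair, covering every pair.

states=2 start=0 accept={0} delta: 0a->1 0b->0 0c->1 1a->1 1b->1 1c->0

Grow the machine one transition at a time. Run the examples from 0; the earliest place one falls off (shortest prefix, ties alphabetical) gets sent to the lowest-numbered state that keeps every Accept/Reject pair distinguishable — a pair clashes when both reach the same state with identical unread suffix — and to a fresh state only if none does.
a: 0a undefined. 0a->0: no, aac/c meet in 0 with "c" left. Open state 1: 0a->1.
b: 0b undefined. 0b->0: ok.
c: 0c undefined. 0c->0: no, b/c meet in 0. 0c->1: ok.
aa: 1a undefined. 1a->0: no, b/ca meet in 0. 1a->1: ok.
cc: 1c undefined. 1c->0: ok.
bab: 1b undefined. 1b->0: no, b/bab meet in 0. 1b->1: ok.
All examples now run through 2 states with every (state, symbol) defined. Accept strings end in {0}, Reject strings end in {1}; accept={0}.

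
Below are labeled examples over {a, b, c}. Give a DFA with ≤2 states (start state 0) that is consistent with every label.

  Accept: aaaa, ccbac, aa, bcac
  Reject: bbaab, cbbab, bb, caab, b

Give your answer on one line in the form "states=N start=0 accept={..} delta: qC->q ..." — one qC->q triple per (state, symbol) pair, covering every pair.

states=2 start=0 accept={0} delta: 0a->0 0b->1 0c->0 1a->0 1b->1 1c->0

Grow the machine one transition at a time. Run the examples from 0; the earliest place one falls off (shortest prefix, ties alphabetical) gets sent to the lowest-numbered state that keeps every Accept/Reject pair distinguishable — a pair clashes when both reach the same state with identical unread suffix — and to a fresh state only if none does.
a: 0a undefined. 0a->0: ok.
b: 0b undefined. 0b->0: no, aaaa/bbaab meet in 0. Open state 1: 0b->1.
c: 0c undefined. 0c->0: ok.
bb: 1b undefined. 1b->0: no, aaaa/bb meet in 0. 1b->1: ok.
bc: 1c undefined. 1c->0: ok.
bba: 1a undefined. 1a->0: ok.
All examples now run through 2 states with every (state, symbol) defined. Accept strings end in {0}, Reject strings end in {1}; accept={0}.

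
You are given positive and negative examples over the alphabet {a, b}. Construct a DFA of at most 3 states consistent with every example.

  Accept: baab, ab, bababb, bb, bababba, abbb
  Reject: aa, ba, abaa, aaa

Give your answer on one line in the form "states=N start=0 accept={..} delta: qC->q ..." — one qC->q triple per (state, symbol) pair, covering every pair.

Fold the examples into a partial DFA from state 0: repeatedly fix the first undefined (state, symbol) met by the shortest-then-alphabetical prefix, trying targets in increasing order and rejecting any under which an Accept and a Reject string meet in one state with the same remainder; add a state when all current targets are rejected. Accepting states are where Accept strings end.
a: 0a undefined. 0a->0: ok.
b: 0b undefined. 0b->0: no, baab/aa meet in 0. Open state 1: 0b->1.
ba: 1a undefined. 1a->0: ok.
bb: 1b undefined. 1b->0: no, bababb/aa meet in 0. 1b->1: no, bababba/aa meet in 0. Open state 2: 1b->2.
abbb: 2b undefined. 2b->0: no, abbb/aa meet in 0. 2b->1: ok.
bababba: 2a undefined. 2a->0: no, bababba/aa meet in 0. 2a->1: ok.
All examples now run through 3 states with every (state, symbol) defined. Accept strings end in {1,2}, Reject strings end in {0}; accept={1,2}.

states=3 start=0 accept={1,2} delta: 0a->0 0b->1 1a->0 1b->2 2a->1 2b->1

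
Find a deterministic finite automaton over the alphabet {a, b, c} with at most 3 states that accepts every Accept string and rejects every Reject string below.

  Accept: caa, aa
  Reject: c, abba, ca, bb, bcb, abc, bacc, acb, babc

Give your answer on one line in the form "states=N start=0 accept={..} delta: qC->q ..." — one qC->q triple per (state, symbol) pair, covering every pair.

Grow the machine one transition at a time. Run the examples from 0; the earliest place one falls off (shortest prefix, ties alphabetical) gets sent to the lowest-numbered state that keeps every Accept/Reject pair distinguishable — a pair clashes when both reach the same state with identical unread suffix — and to a fresh state only if none does.
a: 0a undefined. 0a->0: ok.
b: 0b undefined. 0b->0: no, aa/abba meet in 0. Open state 1: 0b->1.
c: 0c undefined. 0c->0: no, caa/c meet in 0. 0c->1: ok.
ba: 1a undefined. 1a->0: no, caa/ca meet in 0. 1a->1: no, caa/c meet in 1. Open state 2: 1a->2.
bb: 1b undefined. 1b->0: no, aa/abba meet in 0. 1b->1: ok.
bc: 1c undefined. 1c->0: no, aa/abc meet in 0. 1c->1: ok.
bab: 2b undefined. 2b->0: ok.
bac: 2c undefined. 2c->0: ok.
caa: 2a undefined. 2a->0: ok.
All examples now run through 3 states with every (state, symbol) defined. Accept strings end in {0}, Reject strings end in {1,2}; accept={0}.

states=3 start=0 accept={0} delta: 0a->0 0b->1 0c->1 1a->2 1b->1 1c->1 2a->0 2b->0 2c->0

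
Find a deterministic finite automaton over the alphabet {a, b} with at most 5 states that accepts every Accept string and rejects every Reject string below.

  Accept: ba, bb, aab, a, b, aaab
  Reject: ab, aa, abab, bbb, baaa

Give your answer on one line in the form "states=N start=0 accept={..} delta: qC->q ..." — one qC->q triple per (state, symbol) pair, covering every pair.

State merging on the prefix tree: take the shortest (then alphabetical) example prefix whose next move is undefined and point that move at state 0, else 1, else 2, ...; a target is out if some Accept/Reject pair would then sit in one state with the same input left (inseparable). If every existing state is out, open a new one.
a: 0a undefined. 0a->0: no, aab/ab meet in 0 with "b" left. Open state 1: 0a->1.
b: 0b undefined. 0b->0: no, bb/bbb meet in 0. 0b->1: no, ba/aa meet in 1 with "a" left. Open state 2: 0b->2.
aa: 1a undefined. 1a->0: no, aaab/ab meet in 1 with "b" left. 1a->1: no, aab/ab meet in 1 with "b" left. 1a->2: no, b/aa meet in 2. Open state 3: 1a->3.
ab: 1b undefined. 1b->0: ok.
ba: 2a undefined. 2a->0: no, ba/ab meet in 0. 2a->1: ok.
bb: 2b undefined. 2b->0: no, bb/ab meet in 0. 2b->1: ok.
aaa: 3a undefined. 3a->0: ok.
aab: 3b undefined. 3b->0: no, aab/ab meet in 0. 3b->1: ok.
All examples now run through 4 states with every (state, symbol) defined. Accept strings end in {1,2}, Reject strings end in {0,3}; accept={1,2}.

states=4 start=0 accept={1,2} delta: 0a->1 0b->2 1a->3 1b->0 2a->1 2b->1 3a->0 3b->1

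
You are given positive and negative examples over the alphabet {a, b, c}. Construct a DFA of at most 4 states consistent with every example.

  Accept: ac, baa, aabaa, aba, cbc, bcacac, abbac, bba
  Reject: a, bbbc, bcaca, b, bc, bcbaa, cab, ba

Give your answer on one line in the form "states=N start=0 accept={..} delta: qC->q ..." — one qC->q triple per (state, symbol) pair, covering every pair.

states=4 start=0 accept={0} delta: 0a->1 0b->2 0c->1 1a->0 1b->3 1c->0 2a->1 2b->3 2c->2 3a->0 3b->0 3c->0

Fold the examples into a partial DFA from state 0: repeatedly fix the first undefined (state, symbol) met by the shortest-then-alphabetical prefix, trying targets in increasing order and rejecting any under which an Accept and a Reject string meet in one state with the same remainder; add a state when all current targets are rejected. Accepting states are where Accept strings end.
a: 0a undefined. 0a->0: no, aba/ba meet in 0 with "ba" left. Open state 1: 0a->1.
b: 0b undefined. 0b->0: no, bba/a meet in 1. 0b->1: no, ac/bc meet in 1 with "c" left. Open state 2: 0b->2.
c: 0c undefined. 0c->0: no, cbc/bc meet in 2 with "c" left. 0c->1: ok.
aa: 1a undefined. 1a->0: ok.
ab: 1b undefined. 1b->0: no, aba/a meet in 1. 1b->1: no, abbac/a meet in 1. 1b->2: no, aba/ba meet in 2 with "a" left. Open state 3: 1b->3.
ac: 1c undefined. 1c->0: ok.
ba: 2a undefined. 2a->0: no, ac/ba meet in 0. 2a->1: ok.
bb: 2b undefined. 2b->0: no, bba/a meet in 1. 2b->1: no, cbc/bbbc meet in 3 with "c" left. 2b->2: no, bba/a meet in 1. 2b->3: ok.
bc: 2c undefined. 2c->0: no, ac/bc meet in 0. 2c->1: no, ac/bcaca meet in 0. 2c->2: ok.
aba: 3a undefined. 3a->0: ok.
abb: 3b undefined. 3b->0: ok.
cbc: 3c undefined. 3c->0: ok.
All examples now run through 4 states with every (state, symbol) defined. Accept strings end in {0}, Reject strings end in {1,2}; accept={0}.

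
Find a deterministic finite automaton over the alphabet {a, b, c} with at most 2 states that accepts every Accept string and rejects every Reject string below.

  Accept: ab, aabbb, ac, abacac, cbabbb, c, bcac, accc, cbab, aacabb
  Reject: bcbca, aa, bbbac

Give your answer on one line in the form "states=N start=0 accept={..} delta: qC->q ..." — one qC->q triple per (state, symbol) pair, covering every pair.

Grow the machine one transition at a time. Run the examples from 0; the earliest place one falls off (shortest prefix, ties alphabetical) gets sent to the lowest-numbered state that keeps every Accept/Reject pair distinguishable — a pair clashes when both reach the same state with identical unread suffix — and to a fresh state only if none does.
a: 0a undefined. 0a->0: ok.
b: 0b undefined. 0b->0: no, ab/aa meet in 0. Open state 1: 0b->1.
c: 0c undefined. 0c->0: no, ac/aa meet in 0. 0c->1: ok.
bb: 1b undefined. 1b->0: ok.
bc: 1c undefined. 1c->0: ok.
aba: 1a undefined. 1a->0: no, ab/bbbac meet in 1. 1a->1: ok.
All examples now run through 2 states with every (state, symbol) defined. Accept strings end in {1}, Reject strings end in {0}; accept={1}.

states=2 start=0 accept={1} delta: 0a->0 0b->1 0c->1 1a->1 1b->0 1c->0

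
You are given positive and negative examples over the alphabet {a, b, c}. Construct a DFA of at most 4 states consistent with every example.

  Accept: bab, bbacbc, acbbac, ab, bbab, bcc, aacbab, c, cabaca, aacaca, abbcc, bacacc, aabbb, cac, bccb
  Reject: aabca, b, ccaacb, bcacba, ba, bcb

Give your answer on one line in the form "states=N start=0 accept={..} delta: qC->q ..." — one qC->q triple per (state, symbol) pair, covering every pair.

states=4 start=0 accept={2,3} delta: 0a->1 0b->0 0c->2 1a->1 1b->2 1c->2 2a->3 2b->1 2c->3 3a->0 3b->2 3c->2

Grow the machine one transition at a time. Run the examples from 0; the earliest place one falls off (shortest prefix, ties alphabetical) gets sent to the lowest-numbered state that keeps every Accept/Reject pair distinguishable — a pair clashes when both reach the same state with identical unread suffix — and to a fresh state only if none does.
a: 0a undefined. 0a->0: no, ab/b meet in 0 with "b" left. Open state 1: 0a->1.
b: 0b undefined. 0b->0: ok.
c: 0c undefined. 0c->0: no, bcc/b meet in 0. 0c->1: no, bab/bcb meet in 1 with "b" left. Open state 2: 0c->2.
aa: 1a undefined. 1a->0: no, aabbb/b meet in 0. 1a->1: ok.
ab: 1b undefined. 1b->0: no, bab/b meet in 0. 1b->1: no, bab/ba meet in 1. 1b->2: ok.
ac: 1c undefined. 1c->0: no, acbbac/b meet in 0. 1c->1: no, aacaca/ba meet in 1. 1c->2: ok.
ca: 2a undefined. 2a->0: no, cabaca/b meet in 0. 2a->1: no, cabaca/ba meet in 1. 2a->2: no, aacaca/aabca meet in 2 with "ca" left. Open state 3: 2a->3.
cc: 2c undefined. 2c->0: no, bcc/b meet in 0. 2c->1: no, bcc/aabca meet in 1. 2c->2: no, bccb/bcb meet in 2 with "b" left. 2c->3: ok.
abb: 2b undefined. 2b->0: no, aabbb/b meet in 0. 2b->1: ok.
cab: 3b undefined. 3b->0: no, bccb/b meet in 0. 3b->1: no, bccb/ba meet in 1. 3b->2: ok.
cac: 3c undefined. 3c->0: no, acbbac/b meet in 0. 3c->1: no, acbbac/ba meet in 1. 3c->2: ok.
cca: 3a undefined. 3a->0: ok.
All examples now run through 4 states with every (state, symbol) defined. Accept strings end in {2,3}, Reject strings end in {0,1}; accept={2,3}.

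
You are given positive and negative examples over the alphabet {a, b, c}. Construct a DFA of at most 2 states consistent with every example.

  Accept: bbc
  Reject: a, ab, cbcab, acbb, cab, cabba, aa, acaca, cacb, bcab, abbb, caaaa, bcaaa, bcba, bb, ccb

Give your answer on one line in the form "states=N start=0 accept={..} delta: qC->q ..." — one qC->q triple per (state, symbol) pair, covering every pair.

states=2 start=0 accept={1} delta: 0a->0 0b->0 0c->1 1a->0 1b->0 1c->0

State merging on the prefix tree: take the shortest (then alphabetical) example prefix whose next move is undefined and point that move at state 0, else 1, else 2, ...; a target is out if some Accept/Reject pair would then sit in one state with the same input left (inseparable). If every existing state is out, open a new one.
a: 0a undefined. 0a->0: ok.
b: 0b undefined. 0b->0: ok.
c: 0c undefined. 0c->0: no, bbc/a meet in 0. Open state 1: 0c->1.
ca: 1a undefined. 1a->0: ok.
cb: 1b undefined. 1b->0: ok.
cc: 1c undefined. 1c->0: ok.
All examples now run through 2 states with every (state, symbol) defined. Accept strings end in {1}, Reject strings end in {0}; accept={1}.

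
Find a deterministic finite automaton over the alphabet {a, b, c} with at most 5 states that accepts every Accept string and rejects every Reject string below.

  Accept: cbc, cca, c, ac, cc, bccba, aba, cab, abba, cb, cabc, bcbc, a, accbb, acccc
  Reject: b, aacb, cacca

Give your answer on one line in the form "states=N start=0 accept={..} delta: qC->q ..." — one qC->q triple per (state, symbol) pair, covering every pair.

Fold the examples into a partial DFA from state 0: repeatedly fix the first undefined (state, symbol) met by the shortest-then-alphabetical prefix, trying targets in increasing order and rejecting any under which an Accept and a Reject string meet in one state with the same remainder; add a state when all current targets are rejected. Accepting states are where Accept strings end.
a: 0a undefined. 0a->0: no, cb/aacb meet in 0 with "cb" left. Open state 1: 0a->1.
b: 0b undefined. 0b->0: ok.
c: 0c undefined. 0c->0: no, cbc/b meet in 0. 0c->1: ok.
aa: 1a undefined. 1a->0: no, cca/cacca meet in 1 with "ca" left. 1a->1: ok.
ab: 1b undefined. 1b->0: no, cab/b meet in 0. 1b->1: ok.
ac: 1c undefined. 1c->0: no, cbc/b meet in 0. 1c->1: no, cbc/aacb meet in 1. Open state 2: 1c->2.
acc: 2c undefined. 2c->0: no, c/cacca meet in 1. 2c->1: no, c/cacca meet in 1. 2c->2: no, cca/cacca meet in 2 with "a" left. Open state 3: 2c->3.
cca: 2a undefined. 2a->0: no, cca/b meet in 0. 2a->1: ok.
aacb: 2b undefined. 2b->0: ok.
accb: 3b undefined. 3b->0: no, accbb/b meet in 0. 3b->1: ok.
accc: 3c undefined. 3c->0: ok.
cacca: 3a undefined. 3a->0: ok.
All examples now run through 4 states with every (state, symbol) defined. Accept strings end in {1,2}, Reject strings end in {0}; accept={1,2}.

states=4 start=0 accept={1,2} delta: 0a->1 0b->0 0c->1 1a->1 1b->1 1c->2 2a->1 2b->0 2c->3 3a->0 3b->1 3c->0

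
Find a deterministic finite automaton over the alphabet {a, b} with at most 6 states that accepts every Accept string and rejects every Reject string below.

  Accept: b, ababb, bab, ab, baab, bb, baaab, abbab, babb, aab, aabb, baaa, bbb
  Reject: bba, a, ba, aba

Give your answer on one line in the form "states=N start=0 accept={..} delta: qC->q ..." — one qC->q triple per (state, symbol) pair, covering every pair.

State merging on the prefix tree: take the shortest (then alphabetical) example prefix whose next move is undefined and point that move at state 0, else 1, else 2, ...; a target is out if some Accept/Reject pair would then sit in one state with the same input left (inseparable). If every existing state is out, open a new one.
a: 0a undefined. 0a->0: ok.
b: 0b undefined. 0b->0: no, b/bba meet in 0. Open state 1: 0b->1.
ba: 1a undefined. 1a->0: no, baaa/a meet in 0. 1a->1: no, b/ba meet in 1. Open state 2: 1a->2.
bb: 1b undefined. 1b->0: no, bb/bba meet in 0. 1b->1: ok.
baa: 2a undefined. 2a->0: no, baaa/a meet in 0. 2a->1: no, baaa/bba meet in 2. 2a->2: no, baaa/bba meet in 2. Open state 3: 2a->3.
bab: 2b undefined. 2b->0: no, bab/a meet in 0. 2b->1: ok.
baaa: 3a undefined. 3a->0: no, baaa/a meet in 0. 3a->1: ok.
baab: 3b undefined. 3b->0: no, baab/a meet in 0. 3b->1: ok.
All examples now run through 4 states with every (state, symbol) defined. Accept strings end in {1}, Reject strings end in {0,2}; accept={1}.

states=4 start=0 accept={1} delta: 0a->0 0b->1 1a->2 1b->1 2a->3 2b->1 3a->1 3b->1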